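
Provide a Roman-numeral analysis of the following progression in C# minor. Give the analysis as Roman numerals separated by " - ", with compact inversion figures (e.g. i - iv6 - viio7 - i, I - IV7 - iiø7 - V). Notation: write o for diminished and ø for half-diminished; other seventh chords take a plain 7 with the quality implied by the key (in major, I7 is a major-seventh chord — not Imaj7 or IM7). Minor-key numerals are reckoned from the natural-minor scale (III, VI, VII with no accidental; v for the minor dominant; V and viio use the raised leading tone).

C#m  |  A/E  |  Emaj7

C#m: minor triad on C# = scale degree 1 → i.
A/E: root A is the submediant; major triad there is VI64.
Emaj7: major seventh chord on E = scale degree 3 → III7.

i - VI64 - III7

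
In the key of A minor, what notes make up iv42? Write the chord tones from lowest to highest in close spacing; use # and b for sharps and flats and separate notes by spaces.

C D F A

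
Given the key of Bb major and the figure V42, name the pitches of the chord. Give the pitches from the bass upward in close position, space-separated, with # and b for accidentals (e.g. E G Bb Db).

Eb F A C

The numeral's case and figure indicate a dominant seventh chord. In Bb major its root, the dominant, is F.
That chord is spelled F-A-C-Eb.
With the 42 figure the chord is in third inversion; from the bass Eb upward in close position it reads Eb-F-A-C.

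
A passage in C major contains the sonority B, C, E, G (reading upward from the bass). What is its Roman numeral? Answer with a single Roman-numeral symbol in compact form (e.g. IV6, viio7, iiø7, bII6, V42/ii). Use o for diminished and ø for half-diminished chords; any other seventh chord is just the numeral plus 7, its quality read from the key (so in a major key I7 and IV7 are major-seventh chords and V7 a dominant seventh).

I42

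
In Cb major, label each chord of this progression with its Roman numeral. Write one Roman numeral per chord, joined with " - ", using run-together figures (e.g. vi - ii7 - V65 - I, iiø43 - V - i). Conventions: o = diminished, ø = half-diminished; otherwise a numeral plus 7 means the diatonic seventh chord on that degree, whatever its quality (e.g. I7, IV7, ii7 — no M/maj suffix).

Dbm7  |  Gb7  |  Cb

ii7 - V7 - I

Dbm7: root Db is the supertonic; minor seventh chord there is ii7.
Gb7: root Gb is the dominant; dominant seventh chord there is V7.
Cb has root Cb, degree 1 in Cb major, so I.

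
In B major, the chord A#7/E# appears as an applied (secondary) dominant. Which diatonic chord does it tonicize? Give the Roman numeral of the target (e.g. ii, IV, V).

iii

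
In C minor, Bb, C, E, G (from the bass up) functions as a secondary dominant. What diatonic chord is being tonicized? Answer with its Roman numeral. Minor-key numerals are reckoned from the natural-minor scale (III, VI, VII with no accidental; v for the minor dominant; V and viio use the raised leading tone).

iv

The chord is a dominant seventh chord on C.
A dominant resolves down a perfect fifth: C → F. In C minor, F is scale degree 4, i.e. iv.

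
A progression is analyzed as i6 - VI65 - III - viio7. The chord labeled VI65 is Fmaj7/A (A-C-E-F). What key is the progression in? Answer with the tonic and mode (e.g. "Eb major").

A minor

The chord Fmaj7/A is a major seventh chord rooted on F; its label is VI65.
Counting down 5 scale steps from F places the tonic on A; a major seventh chord on degree 6 is diatonic only in minor.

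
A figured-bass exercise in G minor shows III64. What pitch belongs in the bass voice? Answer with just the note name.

F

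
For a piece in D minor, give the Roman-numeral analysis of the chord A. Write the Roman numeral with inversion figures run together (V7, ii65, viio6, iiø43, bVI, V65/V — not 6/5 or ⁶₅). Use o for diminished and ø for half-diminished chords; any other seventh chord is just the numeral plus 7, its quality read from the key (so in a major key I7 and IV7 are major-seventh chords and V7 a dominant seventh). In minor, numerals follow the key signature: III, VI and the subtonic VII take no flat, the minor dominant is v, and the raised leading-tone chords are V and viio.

Stacked in thirds the chord is A-C#-E: a major triad on A.
In D minor, A is the dominant; the diatonic major triad there is V.

V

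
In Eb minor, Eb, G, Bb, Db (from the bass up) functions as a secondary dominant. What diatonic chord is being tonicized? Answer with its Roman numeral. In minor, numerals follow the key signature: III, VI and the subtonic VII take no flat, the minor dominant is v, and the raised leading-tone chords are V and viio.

The chord is a dominant seventh chord on Eb.
A dominant resolves down a perfect fifth: Eb → Ab. In Eb minor, Ab is scale degree 4, i.e. iv.

iv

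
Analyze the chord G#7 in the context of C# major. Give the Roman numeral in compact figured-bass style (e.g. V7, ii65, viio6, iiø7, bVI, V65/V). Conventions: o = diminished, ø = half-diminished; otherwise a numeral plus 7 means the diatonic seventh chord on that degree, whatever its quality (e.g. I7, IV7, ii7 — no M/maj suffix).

V7

The pitches G#-B#-D#-F# form a dominant seventh chord rooted on G#.
In C# major, G# is the dominant; the diatonic dominant seventh chord there is V7.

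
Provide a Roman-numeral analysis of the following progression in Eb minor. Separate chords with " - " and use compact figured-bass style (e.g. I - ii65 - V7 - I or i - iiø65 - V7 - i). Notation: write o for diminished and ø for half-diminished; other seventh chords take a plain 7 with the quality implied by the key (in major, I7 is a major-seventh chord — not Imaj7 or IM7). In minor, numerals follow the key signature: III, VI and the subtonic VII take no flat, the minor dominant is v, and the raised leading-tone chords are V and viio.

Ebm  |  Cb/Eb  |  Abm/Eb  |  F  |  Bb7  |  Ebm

i - VI6 - iv64 - V/V - V7 - i

Ebm has root Eb, degree 1 in Eb minor, so i.
Cb/Eb: major triad on Cb = scale degree 6 → VI6.
Abm/Eb: root Ab is the subdominant; minor triad there is iv64.
F is the secondary dominant of V (major triad on F): V/V.
Bb7: root Bb is the dominant; dominant seventh chord there is V7.
Ebm: root Eb is the tonic; minor triad there is i.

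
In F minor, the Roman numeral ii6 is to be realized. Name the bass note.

Bb

ii in F minor has root G; the chord is G-Bb-D.
The figure 6 means first inversion — the third is in the bass.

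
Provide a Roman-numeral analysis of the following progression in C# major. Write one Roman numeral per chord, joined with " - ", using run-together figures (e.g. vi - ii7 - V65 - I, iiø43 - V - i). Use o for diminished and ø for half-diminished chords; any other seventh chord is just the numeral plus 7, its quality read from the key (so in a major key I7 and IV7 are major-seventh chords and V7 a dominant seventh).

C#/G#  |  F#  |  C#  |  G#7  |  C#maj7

I64 - IV - I - V7 - I7

C#/G#: major triad on C# = scale degree 1 → I64.
F# has root F#, degree 4 in C# major, so IV.
C# has root C#, degree 1 in C# major, so I.
G#7: dominant seventh chord on G# = scale degree 5 → V7.
C#maj7: root C# is the tonic; major seventh chord there is I7.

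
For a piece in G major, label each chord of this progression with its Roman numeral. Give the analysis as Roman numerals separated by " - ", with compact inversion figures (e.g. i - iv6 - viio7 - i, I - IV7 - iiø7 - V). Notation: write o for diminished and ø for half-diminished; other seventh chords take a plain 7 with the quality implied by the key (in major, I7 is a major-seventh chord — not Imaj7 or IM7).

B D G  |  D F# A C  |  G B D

I6 - V7 - I

B-D-G has root G, degree 1 in G major, so I6.
D-F#-A-C: root D is the dominant; dominant seventh chord there is V7.
G-B-D: root G is the tonic; major triad there is I.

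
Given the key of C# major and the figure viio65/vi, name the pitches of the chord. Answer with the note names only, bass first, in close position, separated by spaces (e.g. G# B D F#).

B# D# F# G##

viio65/vi is a secondary leading-tone chord. The target vi is A# in C# major; the applied chord is rooted a semitone below, on G##.
Building a fully diminished seventh chord on G## gives G##-B#-D#-F#.
The figured bass 65 indicates first inversion, placing the third (B#) in the bass: B#-D#-F#-G##.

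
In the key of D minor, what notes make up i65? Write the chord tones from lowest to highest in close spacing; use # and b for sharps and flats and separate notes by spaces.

F A C D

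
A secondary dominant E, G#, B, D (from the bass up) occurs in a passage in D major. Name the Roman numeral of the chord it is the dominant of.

V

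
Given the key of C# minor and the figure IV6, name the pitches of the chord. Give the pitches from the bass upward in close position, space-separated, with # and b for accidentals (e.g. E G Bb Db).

IV6 is the major subdominant, borrowed from the parallel major. In C# minor that root is F#.
So the chord is F#-A#-C#.
The figured bass 6 indicates first inversion, placing the third (A#) in the bass: A#-C#-F#.

A# C# F#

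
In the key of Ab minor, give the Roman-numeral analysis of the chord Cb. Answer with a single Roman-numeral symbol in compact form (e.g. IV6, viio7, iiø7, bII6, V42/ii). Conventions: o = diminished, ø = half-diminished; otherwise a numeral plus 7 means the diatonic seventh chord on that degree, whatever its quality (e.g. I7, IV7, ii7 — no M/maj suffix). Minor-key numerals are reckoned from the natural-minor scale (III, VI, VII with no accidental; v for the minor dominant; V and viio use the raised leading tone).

Stacked in thirds the chord is Cb-Eb-Gb: a major triad on Cb.
In Ab minor, Cb is the mediant; the diatonic major triad there is III.

III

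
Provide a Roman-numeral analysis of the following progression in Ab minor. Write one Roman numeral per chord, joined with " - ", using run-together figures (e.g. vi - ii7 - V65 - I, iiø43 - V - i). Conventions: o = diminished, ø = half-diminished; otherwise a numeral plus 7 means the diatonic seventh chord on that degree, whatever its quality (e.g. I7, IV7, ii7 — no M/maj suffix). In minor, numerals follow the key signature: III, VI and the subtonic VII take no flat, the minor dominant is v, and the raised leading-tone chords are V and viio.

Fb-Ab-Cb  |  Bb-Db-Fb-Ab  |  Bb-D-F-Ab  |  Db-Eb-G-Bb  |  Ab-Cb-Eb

Fb-Ab-Cb: major triad on Fb = scale degree 6 → VI.
Bb-Db-Fb-Ab has root Bb, degree 2 in Ab minor, so iiø7.
Bb-D-F-Ab: chromatic; Bb is V of V, so V7/V.
Db-Eb-G-Bb has root Eb, degree 5 in Ab minor, so V42.
Ab-Cb-Eb: root Ab is the tonic; minor triad there is i.

VI - iiø7 - V7/V - V42 - i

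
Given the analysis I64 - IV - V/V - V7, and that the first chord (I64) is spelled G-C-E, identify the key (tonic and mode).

C major

The anchor chord is a major triad on C, labeled I64.
If C is scale degree 1 and the mode makes that degree carry a major triad, the tonic is C and the mode is major.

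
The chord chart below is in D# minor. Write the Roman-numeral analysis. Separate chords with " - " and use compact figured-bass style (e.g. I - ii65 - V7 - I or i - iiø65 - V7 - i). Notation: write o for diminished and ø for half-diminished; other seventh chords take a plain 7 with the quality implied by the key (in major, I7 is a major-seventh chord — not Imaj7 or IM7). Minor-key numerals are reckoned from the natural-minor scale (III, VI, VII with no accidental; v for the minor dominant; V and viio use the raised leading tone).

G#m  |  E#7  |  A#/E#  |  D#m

G#m: minor triad on G# = scale degree 4 → iv.
E#7: a dominant seventh chord on E#, the applied dominant of V → V7/V.
A#/E# has root A#, degree 5 in D# minor, so V64.
D#m: minor triad on D# = scale degree 1 → i.

iv - V7/V - V64 - i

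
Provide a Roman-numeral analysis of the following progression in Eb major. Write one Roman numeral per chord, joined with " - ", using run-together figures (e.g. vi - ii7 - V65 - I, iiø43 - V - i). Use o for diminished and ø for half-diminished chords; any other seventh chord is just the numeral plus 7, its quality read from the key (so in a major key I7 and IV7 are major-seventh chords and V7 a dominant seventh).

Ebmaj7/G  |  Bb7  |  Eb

Ebmaj7/G: major seventh chord on Eb = scale degree 1 → I65.
Bb7 has root Bb, degree 5 in Eb major, so V7.
Eb: major triad on Eb = scale degree 1 → I.

I65 - V7 - I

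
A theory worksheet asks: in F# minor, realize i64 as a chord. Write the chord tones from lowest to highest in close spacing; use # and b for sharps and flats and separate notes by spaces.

C# F# A

In F# minor, scale degree 1 is F#, and the diatonic chord built there is a minor triad.
That chord is spelled F#-A-C#.
The figured bass 64 indicates second inversion, placing the fifth (C#) in the bass: C#-F#-A.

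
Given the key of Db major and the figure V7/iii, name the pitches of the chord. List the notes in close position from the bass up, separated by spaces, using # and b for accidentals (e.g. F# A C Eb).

The slash means an applied dominant: we want the dominant of iii. In Db major, iii is F minor, and its dominant is built on C.
Building a dominant seventh chord on C gives C-E-G-Bb.

C E G Bb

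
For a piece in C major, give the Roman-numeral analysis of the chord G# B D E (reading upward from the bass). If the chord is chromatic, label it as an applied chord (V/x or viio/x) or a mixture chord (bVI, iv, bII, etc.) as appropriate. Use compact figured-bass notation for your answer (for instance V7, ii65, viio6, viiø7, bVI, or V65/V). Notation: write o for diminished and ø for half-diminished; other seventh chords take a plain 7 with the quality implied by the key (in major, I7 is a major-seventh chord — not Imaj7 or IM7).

The pitches E-G#-B-D form a dominant seventh chord rooted on E.
E is not a diatonic chord root with this quality in C major, but it lies a perfect fifth above A (vi), so the chord functions as an applied dominant of vi.
With G# in the bass the chord is in first inversion, so the figured bass is 65.

V65/vi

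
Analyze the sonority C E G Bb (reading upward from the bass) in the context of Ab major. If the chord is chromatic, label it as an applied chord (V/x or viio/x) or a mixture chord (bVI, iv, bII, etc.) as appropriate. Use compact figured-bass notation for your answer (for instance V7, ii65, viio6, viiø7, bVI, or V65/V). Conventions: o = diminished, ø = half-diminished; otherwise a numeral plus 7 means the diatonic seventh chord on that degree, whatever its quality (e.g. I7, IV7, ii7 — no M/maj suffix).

V7/vi

The pitches C-E-G-Bb form a dominant seventh chord rooted on C.
C is not a diatonic chord root with this quality in Ab major, but it lies a perfect fifth above F (vi), so the chord functions as an applied dominant of vi.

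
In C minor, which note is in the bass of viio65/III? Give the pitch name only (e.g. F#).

The applied chord viio65/III is rooted on D: D-F-Ab-Cb.
The figure 65 means first inversion — the third is in the bass.

F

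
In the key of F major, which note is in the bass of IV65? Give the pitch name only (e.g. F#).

IV in F major has root Bb; the chord is Bb-D-F-A.
The figure 65 means first inversion — the third is in the bass.

D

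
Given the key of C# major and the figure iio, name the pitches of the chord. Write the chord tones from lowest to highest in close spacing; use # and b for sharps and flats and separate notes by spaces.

D# F# A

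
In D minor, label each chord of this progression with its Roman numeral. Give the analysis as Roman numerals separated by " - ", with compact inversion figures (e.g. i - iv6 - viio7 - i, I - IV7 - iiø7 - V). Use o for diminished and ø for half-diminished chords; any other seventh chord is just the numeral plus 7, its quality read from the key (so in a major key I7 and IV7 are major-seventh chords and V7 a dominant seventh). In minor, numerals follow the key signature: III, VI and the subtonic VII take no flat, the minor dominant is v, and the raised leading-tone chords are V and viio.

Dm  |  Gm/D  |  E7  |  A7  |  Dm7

Dm: root D is the tonic; minor triad there is i.
Gm/D: minor triad on G = scale degree 4 → iv64.
E7: chromatic; E is V of V, so V7/V.
A7: root A is the dominant; dominant seventh chord there is V7.
Dm7 has root D, degree 1 in D minor, so i7.

i - iv64 - V7/V - V7 - i7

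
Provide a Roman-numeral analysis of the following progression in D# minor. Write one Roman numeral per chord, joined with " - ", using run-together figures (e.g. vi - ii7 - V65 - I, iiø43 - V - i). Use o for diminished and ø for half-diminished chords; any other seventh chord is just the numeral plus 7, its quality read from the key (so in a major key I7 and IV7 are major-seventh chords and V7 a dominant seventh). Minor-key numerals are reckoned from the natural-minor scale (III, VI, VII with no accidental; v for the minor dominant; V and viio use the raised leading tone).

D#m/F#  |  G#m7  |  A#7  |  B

i6 - iv7 - V7 - VI

D#m/F# has root D#, degree 1 in D# minor, so i6.
G#m7: minor seventh chord on G# = scale degree 4 → iv7.
A#7: root A# is the dominant; dominant seventh chord there is V7.
B has root B, degree 6 in D# minor, so VI.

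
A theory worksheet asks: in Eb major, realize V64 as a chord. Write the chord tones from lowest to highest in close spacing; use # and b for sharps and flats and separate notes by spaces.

In Eb major, the fifth degree is Bb, and the diatonic chord built there is a major triad.
Stacking thirds from Bb gives Bb-D-F.
With the 64 figure the chord is in second inversion; from the bass F upward in close position it reads F-Bb-D.

F Bb D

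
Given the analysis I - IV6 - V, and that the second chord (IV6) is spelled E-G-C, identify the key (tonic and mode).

IV6 is given as E-G-C — a major triad with root C.
If C is scale degree 4 and the mode makes that degree carry a major triad, the tonic is G and the mode is major.

G major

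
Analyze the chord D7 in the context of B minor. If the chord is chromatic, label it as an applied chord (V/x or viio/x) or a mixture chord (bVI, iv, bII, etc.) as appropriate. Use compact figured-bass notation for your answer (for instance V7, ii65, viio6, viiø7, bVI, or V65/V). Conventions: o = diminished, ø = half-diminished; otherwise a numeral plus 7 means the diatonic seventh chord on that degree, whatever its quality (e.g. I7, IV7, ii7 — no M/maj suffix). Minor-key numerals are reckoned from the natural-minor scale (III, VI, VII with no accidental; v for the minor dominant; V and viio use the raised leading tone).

V7/VI

The pitches D-F#-A-C form a dominant seventh chord rooted on D.
D is not a diatonic chord root with this quality in B minor, but it lies a perfect fifth above G (VI), so the chord functions as an applied dominant of VI.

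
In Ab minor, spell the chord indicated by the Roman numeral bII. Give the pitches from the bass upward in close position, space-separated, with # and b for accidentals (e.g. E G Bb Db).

bII is the Neapolitan chord — a major triad on the lowered second degree. In Ab minor that root is Bbb.
So the chord is Bbb-Db-Fb, a major triad.

Bbb Db Fb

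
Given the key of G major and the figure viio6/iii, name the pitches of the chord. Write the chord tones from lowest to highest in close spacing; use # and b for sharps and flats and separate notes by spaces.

viio6/iii is a secondary leading-tone chord. The target iii is B in G major; the applied chord is rooted a semitone below, on A#.
Building a diminished triad on A# gives A#-C#-E.
With the 6 figure the chord is in first inversion; from the bass C# upward in close position it reads C#-E-A#.

C# E A#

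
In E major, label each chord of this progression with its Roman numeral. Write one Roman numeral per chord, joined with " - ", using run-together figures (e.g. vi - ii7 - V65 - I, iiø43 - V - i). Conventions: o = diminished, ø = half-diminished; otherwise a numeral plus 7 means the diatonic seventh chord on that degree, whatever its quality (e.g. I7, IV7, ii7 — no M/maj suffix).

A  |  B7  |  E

IV - V7 - I

A: root A is the subdominant; major triad there is IV.
B7: root B is the dominant; dominant seventh chord there is V7.
E: root E is the tonic; major triad there is I.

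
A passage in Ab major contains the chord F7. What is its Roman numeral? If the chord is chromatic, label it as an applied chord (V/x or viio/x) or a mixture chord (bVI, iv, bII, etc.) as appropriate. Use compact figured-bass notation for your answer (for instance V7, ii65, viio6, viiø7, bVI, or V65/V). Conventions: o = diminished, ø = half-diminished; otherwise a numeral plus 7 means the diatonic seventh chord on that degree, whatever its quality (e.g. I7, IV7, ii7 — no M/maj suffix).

V7/ii

The pitches F-A-C-Eb form a dominant seventh chord rooted on F.
F is not a diatonic chord root with this quality in Ab major, but it lies a perfect fifth above Bb (ii), so the chord functions as an applied dominant of ii.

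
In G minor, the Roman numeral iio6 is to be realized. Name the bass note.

iio in G minor has root A; the chord is A-C-Eb.
The figure 6 means first inversion — the third is in the bass.

C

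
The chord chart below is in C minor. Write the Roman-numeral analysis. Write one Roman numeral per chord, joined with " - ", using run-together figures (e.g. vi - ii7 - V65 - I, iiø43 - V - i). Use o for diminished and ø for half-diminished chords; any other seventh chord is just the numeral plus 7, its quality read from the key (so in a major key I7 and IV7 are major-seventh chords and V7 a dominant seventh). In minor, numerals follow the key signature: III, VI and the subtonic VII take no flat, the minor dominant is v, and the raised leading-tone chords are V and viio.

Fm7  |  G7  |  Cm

iv7 - V7 - i

Fm7 has root F, degree 4 in C minor, so iv7.
G7 has root G, degree 5 in C minor, so V7.
Cm has root C, degree 1 in C minor, so i.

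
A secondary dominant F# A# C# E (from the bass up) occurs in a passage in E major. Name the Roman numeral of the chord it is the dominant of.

The chord is a dominant seventh chord on F#.
A dominant resolves down a perfect fifth: F# → B. In E major, B is scale degree 5, i.e. V.

V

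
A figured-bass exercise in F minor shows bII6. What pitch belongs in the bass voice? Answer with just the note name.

Bb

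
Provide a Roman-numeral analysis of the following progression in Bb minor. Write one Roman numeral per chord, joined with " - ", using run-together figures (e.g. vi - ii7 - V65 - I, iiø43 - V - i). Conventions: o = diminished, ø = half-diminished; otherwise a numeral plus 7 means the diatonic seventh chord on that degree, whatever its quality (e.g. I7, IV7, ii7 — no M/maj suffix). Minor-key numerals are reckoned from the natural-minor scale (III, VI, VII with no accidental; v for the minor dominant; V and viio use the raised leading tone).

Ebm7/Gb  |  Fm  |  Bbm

iv65 - v - i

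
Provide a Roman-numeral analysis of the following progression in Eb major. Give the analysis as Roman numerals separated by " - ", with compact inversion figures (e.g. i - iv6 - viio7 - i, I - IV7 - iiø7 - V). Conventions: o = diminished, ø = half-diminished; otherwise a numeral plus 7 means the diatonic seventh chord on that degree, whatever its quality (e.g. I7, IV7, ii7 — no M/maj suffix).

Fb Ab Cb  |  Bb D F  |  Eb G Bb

Fb-Ab-Cb is non-diatonic — a major triad on the lowered supertonic (Fb): the Neapolitan chord, bII.
Bb-D-F: root Bb is the dominant; major triad there is V.
Eb-G-Bb: major triad on Eb = scale degree 1 → I.

bII - V - I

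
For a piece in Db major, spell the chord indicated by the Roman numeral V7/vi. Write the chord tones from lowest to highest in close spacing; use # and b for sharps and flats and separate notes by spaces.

F A C Eb

The slash means an applied dominant: we want the dominant of vi. In Db major, vi is Bb minor, and its dominant is built on F.
Building a dominant seventh chord on F gives F-A-C-Eb.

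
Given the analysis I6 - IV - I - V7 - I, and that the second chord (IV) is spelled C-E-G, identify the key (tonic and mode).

The chord C is a major triad rooted on C; its label is IV.
If C is scale degree 4 and the mode makes that degree carry a major triad, the tonic is G and the mode is major.

G major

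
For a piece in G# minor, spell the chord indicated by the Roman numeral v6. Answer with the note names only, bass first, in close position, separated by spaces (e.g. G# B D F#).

In G# minor, the dominant is D#, and the diatonic chord built there is a minor triad.
Stacking thirds from D# gives D#-F#-A#.
With the 6 figure the chord is in first inversion; from the bass F# upward in close position it reads F#-A#-D#.

F# A# D#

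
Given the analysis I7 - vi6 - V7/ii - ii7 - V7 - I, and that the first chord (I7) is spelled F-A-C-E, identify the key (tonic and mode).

The anchor chord is a major seventh chord on F, labeled I7.
If F is scale degree 1 and the mode makes that degree carry a major seventh chord, the tonic is F and the mode is major.

F major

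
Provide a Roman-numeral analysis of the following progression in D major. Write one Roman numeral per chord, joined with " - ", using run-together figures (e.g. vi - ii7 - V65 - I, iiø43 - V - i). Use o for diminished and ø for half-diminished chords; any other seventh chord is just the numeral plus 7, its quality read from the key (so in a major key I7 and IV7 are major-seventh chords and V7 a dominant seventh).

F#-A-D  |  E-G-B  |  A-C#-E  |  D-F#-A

F#-A-D: root D is the tonic; major triad there is I6.
E-G-B has root E, degree 2 in D major, so ii.
A-C#-E has root A, degree 5 in D major, so V.
D-F#-A: major triad on D = scale degree 1 → I.

I6 - ii - V - I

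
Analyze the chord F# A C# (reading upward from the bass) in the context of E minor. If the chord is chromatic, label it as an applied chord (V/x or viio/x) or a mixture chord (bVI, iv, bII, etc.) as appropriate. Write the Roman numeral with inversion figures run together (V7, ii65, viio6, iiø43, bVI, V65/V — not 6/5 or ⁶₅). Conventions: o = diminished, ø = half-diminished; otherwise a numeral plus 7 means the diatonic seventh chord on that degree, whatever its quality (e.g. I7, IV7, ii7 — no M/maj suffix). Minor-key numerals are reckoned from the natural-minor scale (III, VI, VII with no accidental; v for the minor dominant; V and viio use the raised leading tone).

ii

Stacked in thirds the chord is F#-A-C#: a minor triad on F#.
F# is the second degree of E minor. This is the minor supertonic, borrowed from the parallel major (the Dorian ii).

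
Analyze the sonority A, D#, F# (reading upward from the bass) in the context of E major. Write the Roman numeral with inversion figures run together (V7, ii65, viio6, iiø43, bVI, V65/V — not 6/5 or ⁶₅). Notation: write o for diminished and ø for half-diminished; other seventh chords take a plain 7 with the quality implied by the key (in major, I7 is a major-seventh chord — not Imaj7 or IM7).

Stacked in thirds the chord is D#-F#-A: a diminished triad on D#.
D# is scale degree 7 in E major, and a diminished triad on that degree is written viio.
With A in the bass the chord is in second inversion, so the figured bass is 64.

viio64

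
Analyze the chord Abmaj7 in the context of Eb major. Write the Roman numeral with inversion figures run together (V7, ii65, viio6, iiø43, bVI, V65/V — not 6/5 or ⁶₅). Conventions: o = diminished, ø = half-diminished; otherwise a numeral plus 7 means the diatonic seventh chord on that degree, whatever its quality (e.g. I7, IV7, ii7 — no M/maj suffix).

Stacked in thirds the chord is Ab-C-Eb-G: a major seventh chord on Ab.
Ab is scale degree 4 in Eb major, and a major seventh chord on that degree is written IV7.

IV7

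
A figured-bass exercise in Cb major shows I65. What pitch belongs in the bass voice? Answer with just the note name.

Eb

I in Cb major has root Cb; the chord is Cb-Eb-Gb-Bb.
The figure 65 means first inversion — the third is in the bass.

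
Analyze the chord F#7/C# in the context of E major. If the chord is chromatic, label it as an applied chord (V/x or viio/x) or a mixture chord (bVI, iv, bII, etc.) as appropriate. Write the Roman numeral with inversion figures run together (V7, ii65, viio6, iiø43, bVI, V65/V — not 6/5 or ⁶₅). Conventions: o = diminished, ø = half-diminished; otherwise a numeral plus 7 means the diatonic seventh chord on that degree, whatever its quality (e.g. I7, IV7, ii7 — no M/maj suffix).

V43/V

Stacked in thirds the chord is F#-A#-C#-E: a dominant seventh chord on F#.
F# is not a diatonic chord root with this quality in E major, but it lies a perfect fifth above B (V), so the chord functions as an applied dominant of V.
With C# in the bass the chord is in second inversion, so the figured bass is 43.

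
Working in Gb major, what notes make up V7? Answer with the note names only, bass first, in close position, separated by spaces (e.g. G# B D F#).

The numeral's case and figure indicate a dominant seventh chord. In Gb major its root, scale degree 5, is Db.
That chord is spelled Db-F-Ab-Cb.

Db F Ab Cb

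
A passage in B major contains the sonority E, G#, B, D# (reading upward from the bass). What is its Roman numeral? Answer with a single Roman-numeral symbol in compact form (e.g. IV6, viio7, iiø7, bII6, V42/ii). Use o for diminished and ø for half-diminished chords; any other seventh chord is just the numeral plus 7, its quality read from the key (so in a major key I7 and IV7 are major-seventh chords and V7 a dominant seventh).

Stacked in thirds the chord is E-G#-B-D#: a major seventh chord on E.
E is scale degree 4 in B major, and a major seventh chord on that degree is written IV7.

IV7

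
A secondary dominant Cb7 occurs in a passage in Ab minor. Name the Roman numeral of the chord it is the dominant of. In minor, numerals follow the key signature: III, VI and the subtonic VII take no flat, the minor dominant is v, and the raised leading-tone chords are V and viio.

VI

The chord is a dominant seventh chord on Cb.
A dominant resolves down a perfect fifth: Cb → Fb. In Ab minor, Fb is scale degree 6, i.e. VI.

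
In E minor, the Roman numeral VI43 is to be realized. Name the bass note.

VI in E minor has root C; the chord is C-E-G-B.
The figure 43 means second inversion — the fifth is in the bass.

G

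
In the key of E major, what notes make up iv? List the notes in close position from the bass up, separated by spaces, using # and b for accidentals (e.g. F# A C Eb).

A C E

Scale degree 4 in E major is A; here the chord built on it is altered to a minor triad. iv is the minor subdominant, borrowed from the parallel minor.
So the chord is A-C-E, a minor triad.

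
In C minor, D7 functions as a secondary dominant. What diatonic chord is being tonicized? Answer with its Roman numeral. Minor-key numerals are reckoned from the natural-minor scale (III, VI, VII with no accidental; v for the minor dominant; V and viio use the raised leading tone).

V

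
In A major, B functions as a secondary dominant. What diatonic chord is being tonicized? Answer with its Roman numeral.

V

The chord is a major triad on B.
A dominant resolves down a perfect fifth: B → E. In A major, E is scale degree 5, i.e. V.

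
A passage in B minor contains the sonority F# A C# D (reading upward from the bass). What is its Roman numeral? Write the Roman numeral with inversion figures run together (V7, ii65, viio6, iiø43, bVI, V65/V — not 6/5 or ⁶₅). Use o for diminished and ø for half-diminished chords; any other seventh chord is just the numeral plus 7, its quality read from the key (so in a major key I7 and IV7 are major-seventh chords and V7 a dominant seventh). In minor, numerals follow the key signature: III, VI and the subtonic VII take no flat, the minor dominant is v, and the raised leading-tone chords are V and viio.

The pitches D-F#-A-C# form a major seventh chord rooted on D.
In B minor, D is the mediant; the diatonic major seventh chord there is III7.
With F# in the bass the chord is in first inversion, so the figured bass is 65.

III65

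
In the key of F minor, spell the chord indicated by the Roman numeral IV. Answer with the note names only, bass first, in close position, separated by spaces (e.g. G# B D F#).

Bb D F

Scale degree 4 in F minor is Bb; here the chord built on it is altered to a major triad. IV is the major subdominant, borrowed from the parallel major.
So the chord is Bb-D-F.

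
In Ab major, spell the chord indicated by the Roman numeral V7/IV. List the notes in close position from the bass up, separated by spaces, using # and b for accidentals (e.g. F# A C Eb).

V7/IV is a secondary dominant — the dominant seventh of IV. IV in Ab major is Db, so the applied chord's root is Ab, a perfect fifth above.
Building a dominant seventh chord on Ab gives Ab-C-Eb-Gb.

Ab C Eb Gb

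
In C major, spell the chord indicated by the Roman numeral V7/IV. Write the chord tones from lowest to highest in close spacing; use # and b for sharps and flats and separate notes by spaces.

The slash means an applied dominant: we want the dominant of IV. In C major, IV is F major, and its dominant is built on C.
Building a dominant seventh chord on C gives C-E-G-Bb.

C E G Bb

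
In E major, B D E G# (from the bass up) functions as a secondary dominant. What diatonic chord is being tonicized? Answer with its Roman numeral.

The chord is a dominant seventh chord on E.
A dominant resolves down a perfect fifth: E → A. In E major, A is scale degree 4, i.e. IV.

IV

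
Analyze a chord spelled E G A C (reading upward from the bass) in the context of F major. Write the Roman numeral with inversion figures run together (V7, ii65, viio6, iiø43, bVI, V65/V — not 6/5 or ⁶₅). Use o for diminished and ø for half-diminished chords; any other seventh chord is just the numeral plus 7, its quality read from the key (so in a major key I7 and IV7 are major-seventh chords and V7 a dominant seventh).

The pitches A-C-E-G form a minor seventh chord rooted on A.
A is scale degree 3 in F major, and a minor seventh chord on that degree is written iii7.
With E in the bass the chord is in second inversion, so the figured bass is 43.

iii43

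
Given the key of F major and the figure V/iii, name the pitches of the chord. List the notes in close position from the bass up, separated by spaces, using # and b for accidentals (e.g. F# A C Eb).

E G# B

V/iii is a secondary dominant — the dominant triad of iii. iii in F major is A, so the applied chord's root is E, a perfect fifth above.
Building a major triad on E gives E-G#-B.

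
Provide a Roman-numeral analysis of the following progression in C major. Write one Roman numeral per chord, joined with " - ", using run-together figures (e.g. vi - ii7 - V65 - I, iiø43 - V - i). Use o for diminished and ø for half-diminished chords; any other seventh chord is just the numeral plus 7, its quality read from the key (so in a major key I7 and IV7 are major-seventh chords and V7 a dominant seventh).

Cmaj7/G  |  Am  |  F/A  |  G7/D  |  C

I43 - vi - IV6 - V43 - I

Cmaj7/G has root C, degree 1 in C major, so I43.
Am has root A, degree 6 in C major, so vi.
F/A: root F is the subdominant; major triad there is IV6.
G7/D: root G is the dominant; dominant seventh chord there is V43.
C: major triad on C = scale degree 1 → I.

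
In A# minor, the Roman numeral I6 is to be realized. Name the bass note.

C##

I in A# minor has root A#; the chord is A#-C##-E#.
The figure 6 means first inversion — the third is in the bass.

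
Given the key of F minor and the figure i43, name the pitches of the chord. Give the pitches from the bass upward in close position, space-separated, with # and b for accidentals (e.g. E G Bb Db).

C Eb F Ab

The numeral's case and figure indicate a minor seventh chord. In F minor its root, scale degree 1, is F.
Stacking thirds from F gives F-Ab-C-Eb.
With the 43 figure the chord is in second inversion; from the bass C upward in close position it reads C-Eb-F-Ab.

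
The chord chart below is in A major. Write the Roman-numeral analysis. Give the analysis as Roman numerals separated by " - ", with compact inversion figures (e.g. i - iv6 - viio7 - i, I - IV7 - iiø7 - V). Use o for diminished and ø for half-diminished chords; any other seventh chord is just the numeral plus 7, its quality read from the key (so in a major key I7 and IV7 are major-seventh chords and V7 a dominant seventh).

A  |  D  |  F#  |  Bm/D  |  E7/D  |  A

I - IV - V/ii - ii6 - V42 - I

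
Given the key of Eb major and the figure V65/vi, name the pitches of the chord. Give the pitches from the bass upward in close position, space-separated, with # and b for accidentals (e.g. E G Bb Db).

B D F G

The slash means an applied dominant: we want the dominant of vi. In Eb major, vi is C minor, and its dominant is built on G.
Building a dominant seventh chord on G gives G-B-D-F.
The figured bass 65 indicates first inversion, placing the third (B) in the bass: B-D-F-G.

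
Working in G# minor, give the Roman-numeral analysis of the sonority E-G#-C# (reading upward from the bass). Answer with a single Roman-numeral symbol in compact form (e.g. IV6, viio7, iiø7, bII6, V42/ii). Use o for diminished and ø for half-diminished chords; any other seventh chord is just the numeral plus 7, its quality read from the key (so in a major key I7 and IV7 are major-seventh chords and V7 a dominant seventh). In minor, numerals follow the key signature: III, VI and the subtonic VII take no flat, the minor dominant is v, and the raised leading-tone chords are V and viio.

iv6

Stacked in thirds the chord is C#-E-G#: a minor triad on C#.
C# is scale degree 4 in G# minor, and a minor triad on that degree is written iv.
With E in the bass the chord is in first inversion, so the figured bass is 6.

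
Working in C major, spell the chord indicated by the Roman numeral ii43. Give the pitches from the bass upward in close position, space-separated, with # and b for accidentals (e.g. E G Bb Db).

A C D F

The numeral's case and figure indicate a minor seventh chord. In C major its root, the second degree, is D.
Stacking thirds from D gives D-F-A-C.
With the 43 figure the chord is in second inversion; from the bass A upward in close position it reads A-C-D-F.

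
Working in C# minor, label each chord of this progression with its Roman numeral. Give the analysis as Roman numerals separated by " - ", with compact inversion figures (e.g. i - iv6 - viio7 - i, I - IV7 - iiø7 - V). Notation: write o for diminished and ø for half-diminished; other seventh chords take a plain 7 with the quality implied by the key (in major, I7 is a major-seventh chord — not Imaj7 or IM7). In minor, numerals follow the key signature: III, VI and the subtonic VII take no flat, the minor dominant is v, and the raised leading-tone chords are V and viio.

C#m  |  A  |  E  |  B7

i - VI - III - VII7

C#m: root C# is the tonic; minor triad there is i.
A: root A is the submediant; major triad there is VI.
E: root E is the mediant; major triad there is III.
B7: dominant seventh chord on B = scale degree 7 → VII7.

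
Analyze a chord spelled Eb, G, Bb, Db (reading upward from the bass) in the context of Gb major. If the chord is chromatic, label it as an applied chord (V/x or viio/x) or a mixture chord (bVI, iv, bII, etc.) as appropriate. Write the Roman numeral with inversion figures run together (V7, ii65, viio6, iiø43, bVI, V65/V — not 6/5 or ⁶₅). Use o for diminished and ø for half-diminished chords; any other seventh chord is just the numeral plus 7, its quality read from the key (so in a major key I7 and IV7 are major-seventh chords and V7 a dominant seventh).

V7/ii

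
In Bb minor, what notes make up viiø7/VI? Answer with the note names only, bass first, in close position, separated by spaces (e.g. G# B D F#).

viiø7/VI is a secondary leading-tone chord. The target VI is Gb in Bb minor; the applied chord is rooted a semitone below, on F.
Building a half-diminished seventh chord on F gives F-Ab-Cb-Eb.

F Ab Cb Eb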